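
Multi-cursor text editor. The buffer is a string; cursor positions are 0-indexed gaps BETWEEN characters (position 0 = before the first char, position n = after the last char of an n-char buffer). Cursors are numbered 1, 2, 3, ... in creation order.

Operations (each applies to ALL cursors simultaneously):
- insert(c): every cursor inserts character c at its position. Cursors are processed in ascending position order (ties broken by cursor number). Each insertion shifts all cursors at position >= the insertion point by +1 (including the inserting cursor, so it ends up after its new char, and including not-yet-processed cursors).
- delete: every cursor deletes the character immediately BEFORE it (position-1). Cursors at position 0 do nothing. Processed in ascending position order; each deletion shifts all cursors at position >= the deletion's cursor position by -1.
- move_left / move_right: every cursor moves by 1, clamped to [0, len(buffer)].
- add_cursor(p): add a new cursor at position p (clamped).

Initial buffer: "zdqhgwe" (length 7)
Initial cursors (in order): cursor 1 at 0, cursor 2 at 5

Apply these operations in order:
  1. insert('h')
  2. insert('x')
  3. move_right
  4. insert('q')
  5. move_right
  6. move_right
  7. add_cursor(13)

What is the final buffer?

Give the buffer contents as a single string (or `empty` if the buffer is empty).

After op 1 (insert('h')): buffer="hzdqhghwe" (len 9), cursors c1@1 c2@7, authorship 1.....2..
After op 2 (insert('x')): buffer="hxzdqhghxwe" (len 11), cursors c1@2 c2@9, authorship 11.....22..
After op 3 (move_right): buffer="hxzdqhghxwe" (len 11), cursors c1@3 c2@10, authorship 11.....22..
After op 4 (insert('q')): buffer="hxzqdqhghxwqe" (len 13), cursors c1@4 c2@12, authorship 11.1....22.2.
After op 5 (move_right): buffer="hxzqdqhghxwqe" (len 13), cursors c1@5 c2@13, authorship 11.1....22.2.
After op 6 (move_right): buffer="hxzqdqhghxwqe" (len 13), cursors c1@6 c2@13, authorship 11.1....22.2.
After op 7 (add_cursor(13)): buffer="hxzqdqhghxwqe" (len 13), cursors c1@6 c2@13 c3@13, authorship 11.1....22.2.

Answer: hxzqdqhghxwqe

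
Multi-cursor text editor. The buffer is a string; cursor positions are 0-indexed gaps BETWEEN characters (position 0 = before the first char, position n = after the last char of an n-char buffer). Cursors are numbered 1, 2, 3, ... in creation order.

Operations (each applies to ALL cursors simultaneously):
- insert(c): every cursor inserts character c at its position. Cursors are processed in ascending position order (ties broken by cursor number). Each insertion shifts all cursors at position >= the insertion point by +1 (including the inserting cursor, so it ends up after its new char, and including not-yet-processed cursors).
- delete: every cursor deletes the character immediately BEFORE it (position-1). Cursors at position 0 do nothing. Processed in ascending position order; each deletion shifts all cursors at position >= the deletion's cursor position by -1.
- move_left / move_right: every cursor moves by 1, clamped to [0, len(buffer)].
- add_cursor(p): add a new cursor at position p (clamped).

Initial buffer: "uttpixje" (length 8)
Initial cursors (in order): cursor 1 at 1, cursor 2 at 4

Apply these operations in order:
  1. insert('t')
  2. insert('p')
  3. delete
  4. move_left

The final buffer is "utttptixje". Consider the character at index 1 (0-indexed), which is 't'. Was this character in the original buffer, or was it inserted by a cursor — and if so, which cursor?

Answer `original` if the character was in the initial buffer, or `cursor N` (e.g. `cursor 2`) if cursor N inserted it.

After op 1 (insert('t')): buffer="utttptixje" (len 10), cursors c1@2 c2@6, authorship .1...2....
After op 2 (insert('p')): buffer="utpttptpixje" (len 12), cursors c1@3 c2@8, authorship .11...22....
After op 3 (delete): buffer="utttptixje" (len 10), cursors c1@2 c2@6, authorship .1...2....
After op 4 (move_left): buffer="utttptixje" (len 10), cursors c1@1 c2@5, authorship .1...2....
Authorship (.=original, N=cursor N): . 1 . . . 2 . . . .
Index 1: author = 1

Answer: cursor 1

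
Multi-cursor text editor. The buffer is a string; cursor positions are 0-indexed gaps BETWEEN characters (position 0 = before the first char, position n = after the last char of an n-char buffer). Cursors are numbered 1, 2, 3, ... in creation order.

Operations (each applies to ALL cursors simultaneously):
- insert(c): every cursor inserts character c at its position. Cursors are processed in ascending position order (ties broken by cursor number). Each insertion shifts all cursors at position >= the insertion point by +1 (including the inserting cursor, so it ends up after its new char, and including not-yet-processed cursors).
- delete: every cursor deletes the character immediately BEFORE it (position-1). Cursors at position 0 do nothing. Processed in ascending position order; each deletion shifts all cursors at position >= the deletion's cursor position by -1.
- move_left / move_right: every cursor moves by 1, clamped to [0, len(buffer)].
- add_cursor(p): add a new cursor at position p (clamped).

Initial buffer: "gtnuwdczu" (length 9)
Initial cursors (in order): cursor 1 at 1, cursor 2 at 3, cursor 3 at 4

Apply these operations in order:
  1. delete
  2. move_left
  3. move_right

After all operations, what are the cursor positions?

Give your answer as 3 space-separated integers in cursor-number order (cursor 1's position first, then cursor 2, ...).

After op 1 (delete): buffer="twdczu" (len 6), cursors c1@0 c2@1 c3@1, authorship ......
After op 2 (move_left): buffer="twdczu" (len 6), cursors c1@0 c2@0 c3@0, authorship ......
After op 3 (move_right): buffer="twdczu" (len 6), cursors c1@1 c2@1 c3@1, authorship ......

Answer: 1 1 1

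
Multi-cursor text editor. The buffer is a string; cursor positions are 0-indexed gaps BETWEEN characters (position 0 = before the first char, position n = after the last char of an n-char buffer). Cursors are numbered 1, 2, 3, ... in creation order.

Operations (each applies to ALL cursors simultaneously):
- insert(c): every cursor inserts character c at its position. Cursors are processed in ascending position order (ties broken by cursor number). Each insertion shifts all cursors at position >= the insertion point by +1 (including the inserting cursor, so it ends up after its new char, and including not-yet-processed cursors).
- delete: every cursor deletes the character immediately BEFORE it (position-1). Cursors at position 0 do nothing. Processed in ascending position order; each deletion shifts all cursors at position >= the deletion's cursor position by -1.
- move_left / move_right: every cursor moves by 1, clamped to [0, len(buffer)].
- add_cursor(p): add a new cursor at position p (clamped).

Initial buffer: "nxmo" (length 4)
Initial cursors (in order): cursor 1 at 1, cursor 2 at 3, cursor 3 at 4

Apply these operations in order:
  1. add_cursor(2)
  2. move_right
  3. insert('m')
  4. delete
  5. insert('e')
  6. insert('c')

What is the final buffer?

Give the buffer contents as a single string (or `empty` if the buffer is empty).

After op 1 (add_cursor(2)): buffer="nxmo" (len 4), cursors c1@1 c4@2 c2@3 c3@4, authorship ....
After op 2 (move_right): buffer="nxmo" (len 4), cursors c1@2 c4@3 c2@4 c3@4, authorship ....
After op 3 (insert('m')): buffer="nxmmmomm" (len 8), cursors c1@3 c4@5 c2@8 c3@8, authorship ..1.4.23
After op 4 (delete): buffer="nxmo" (len 4), cursors c1@2 c4@3 c2@4 c3@4, authorship ....
After op 5 (insert('e')): buffer="nxemeoee" (len 8), cursors c1@3 c4@5 c2@8 c3@8, authorship ..1.4.23
After op 6 (insert('c')): buffer="nxecmecoeecc" (len 12), cursors c1@4 c4@7 c2@12 c3@12, authorship ..11.44.2323

Answer: nxecmecoeecc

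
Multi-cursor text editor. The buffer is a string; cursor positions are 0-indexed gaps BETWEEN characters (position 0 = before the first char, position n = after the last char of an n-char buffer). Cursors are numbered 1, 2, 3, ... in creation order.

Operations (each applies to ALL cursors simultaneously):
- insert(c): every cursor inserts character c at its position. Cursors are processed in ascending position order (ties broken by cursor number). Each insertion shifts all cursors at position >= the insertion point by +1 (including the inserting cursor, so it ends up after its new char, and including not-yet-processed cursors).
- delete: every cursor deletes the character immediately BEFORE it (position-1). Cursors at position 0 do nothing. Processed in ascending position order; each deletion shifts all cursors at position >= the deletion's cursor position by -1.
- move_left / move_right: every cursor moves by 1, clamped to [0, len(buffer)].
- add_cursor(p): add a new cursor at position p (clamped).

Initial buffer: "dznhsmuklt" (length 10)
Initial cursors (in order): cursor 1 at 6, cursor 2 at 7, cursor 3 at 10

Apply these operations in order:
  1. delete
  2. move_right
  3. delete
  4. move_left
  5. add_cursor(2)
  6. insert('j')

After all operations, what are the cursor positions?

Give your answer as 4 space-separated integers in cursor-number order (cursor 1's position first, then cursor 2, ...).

Answer: 7 7 7 3

Derivation:
After op 1 (delete): buffer="dznhskl" (len 7), cursors c1@5 c2@5 c3@7, authorship .......
After op 2 (move_right): buffer="dznhskl" (len 7), cursors c1@6 c2@6 c3@7, authorship .......
After op 3 (delete): buffer="dznh" (len 4), cursors c1@4 c2@4 c3@4, authorship ....
After op 4 (move_left): buffer="dznh" (len 4), cursors c1@3 c2@3 c3@3, authorship ....
After op 5 (add_cursor(2)): buffer="dznh" (len 4), cursors c4@2 c1@3 c2@3 c3@3, authorship ....
After op 6 (insert('j')): buffer="dzjnjjjh" (len 8), cursors c4@3 c1@7 c2@7 c3@7, authorship ..4.123.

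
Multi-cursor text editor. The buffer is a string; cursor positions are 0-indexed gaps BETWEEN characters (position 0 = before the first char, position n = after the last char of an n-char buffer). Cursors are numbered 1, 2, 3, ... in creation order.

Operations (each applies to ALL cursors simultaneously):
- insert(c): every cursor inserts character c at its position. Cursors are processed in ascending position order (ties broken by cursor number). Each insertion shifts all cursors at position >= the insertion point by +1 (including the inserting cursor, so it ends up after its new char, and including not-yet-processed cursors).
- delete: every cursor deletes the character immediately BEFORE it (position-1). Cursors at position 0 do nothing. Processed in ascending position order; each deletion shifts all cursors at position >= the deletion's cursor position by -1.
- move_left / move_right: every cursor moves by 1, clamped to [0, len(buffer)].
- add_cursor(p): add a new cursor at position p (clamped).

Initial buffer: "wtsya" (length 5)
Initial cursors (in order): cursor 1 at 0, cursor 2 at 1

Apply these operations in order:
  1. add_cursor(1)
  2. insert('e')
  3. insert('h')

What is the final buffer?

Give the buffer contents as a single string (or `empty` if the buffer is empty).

After op 1 (add_cursor(1)): buffer="wtsya" (len 5), cursors c1@0 c2@1 c3@1, authorship .....
After op 2 (insert('e')): buffer="eweetsya" (len 8), cursors c1@1 c2@4 c3@4, authorship 1.23....
After op 3 (insert('h')): buffer="ehweehhtsya" (len 11), cursors c1@2 c2@7 c3@7, authorship 11.2323....

Answer: ehweehhtsya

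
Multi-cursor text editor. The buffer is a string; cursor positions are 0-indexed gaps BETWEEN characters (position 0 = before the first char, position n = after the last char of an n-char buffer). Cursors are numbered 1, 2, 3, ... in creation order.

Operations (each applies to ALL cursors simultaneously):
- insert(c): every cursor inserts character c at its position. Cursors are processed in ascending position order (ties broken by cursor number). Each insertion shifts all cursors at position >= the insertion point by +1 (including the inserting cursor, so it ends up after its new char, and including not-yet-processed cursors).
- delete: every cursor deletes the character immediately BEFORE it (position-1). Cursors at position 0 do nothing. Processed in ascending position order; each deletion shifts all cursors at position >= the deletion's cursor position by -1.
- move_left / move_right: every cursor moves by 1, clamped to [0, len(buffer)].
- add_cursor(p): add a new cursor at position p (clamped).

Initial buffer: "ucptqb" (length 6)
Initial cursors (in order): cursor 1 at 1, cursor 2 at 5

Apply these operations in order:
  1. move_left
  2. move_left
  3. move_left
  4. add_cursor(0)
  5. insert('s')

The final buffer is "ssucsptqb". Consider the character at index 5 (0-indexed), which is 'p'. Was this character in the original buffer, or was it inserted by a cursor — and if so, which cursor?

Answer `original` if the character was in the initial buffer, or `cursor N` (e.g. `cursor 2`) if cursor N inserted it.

After op 1 (move_left): buffer="ucptqb" (len 6), cursors c1@0 c2@4, authorship ......
After op 2 (move_left): buffer="ucptqb" (len 6), cursors c1@0 c2@3, authorship ......
After op 3 (move_left): buffer="ucptqb" (len 6), cursors c1@0 c2@2, authorship ......
After op 4 (add_cursor(0)): buffer="ucptqb" (len 6), cursors c1@0 c3@0 c2@2, authorship ......
After op 5 (insert('s')): buffer="ssucsptqb" (len 9), cursors c1@2 c3@2 c2@5, authorship 13..2....
Authorship (.=original, N=cursor N): 1 3 . . 2 . . . .
Index 5: author = original

Answer: original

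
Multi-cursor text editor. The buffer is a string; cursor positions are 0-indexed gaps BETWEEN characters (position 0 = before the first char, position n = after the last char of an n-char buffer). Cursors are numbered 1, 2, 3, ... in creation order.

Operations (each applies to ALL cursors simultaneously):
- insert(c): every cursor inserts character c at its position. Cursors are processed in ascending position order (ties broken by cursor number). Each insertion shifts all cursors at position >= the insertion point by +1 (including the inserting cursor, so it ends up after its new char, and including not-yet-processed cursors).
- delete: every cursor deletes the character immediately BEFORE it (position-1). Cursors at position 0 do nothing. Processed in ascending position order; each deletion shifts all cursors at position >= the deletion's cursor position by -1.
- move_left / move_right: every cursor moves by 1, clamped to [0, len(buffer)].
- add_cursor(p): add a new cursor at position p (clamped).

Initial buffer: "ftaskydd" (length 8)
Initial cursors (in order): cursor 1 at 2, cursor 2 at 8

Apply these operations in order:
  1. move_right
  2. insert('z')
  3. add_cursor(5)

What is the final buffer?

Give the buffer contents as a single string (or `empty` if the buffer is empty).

Answer: ftazskyddz

Derivation:
After op 1 (move_right): buffer="ftaskydd" (len 8), cursors c1@3 c2@8, authorship ........
After op 2 (insert('z')): buffer="ftazskyddz" (len 10), cursors c1@4 c2@10, authorship ...1.....2
After op 3 (add_cursor(5)): buffer="ftazskyddz" (len 10), cursors c1@4 c3@5 c2@10, authorship ...1.....2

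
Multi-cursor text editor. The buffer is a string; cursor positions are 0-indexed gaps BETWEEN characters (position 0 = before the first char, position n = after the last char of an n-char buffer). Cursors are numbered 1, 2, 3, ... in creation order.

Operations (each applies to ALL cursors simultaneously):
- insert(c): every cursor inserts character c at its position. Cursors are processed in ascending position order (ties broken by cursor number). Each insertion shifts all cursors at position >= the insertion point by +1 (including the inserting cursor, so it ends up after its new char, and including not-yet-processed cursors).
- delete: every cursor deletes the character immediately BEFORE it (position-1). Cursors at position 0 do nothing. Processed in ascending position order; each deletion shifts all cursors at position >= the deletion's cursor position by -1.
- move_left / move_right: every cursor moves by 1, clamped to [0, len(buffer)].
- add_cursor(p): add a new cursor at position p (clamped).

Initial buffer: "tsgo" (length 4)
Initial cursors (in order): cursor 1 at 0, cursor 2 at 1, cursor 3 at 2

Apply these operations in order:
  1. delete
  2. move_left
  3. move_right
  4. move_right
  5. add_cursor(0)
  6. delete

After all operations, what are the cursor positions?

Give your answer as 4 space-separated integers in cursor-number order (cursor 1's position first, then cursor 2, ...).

After op 1 (delete): buffer="go" (len 2), cursors c1@0 c2@0 c3@0, authorship ..
After op 2 (move_left): buffer="go" (len 2), cursors c1@0 c2@0 c3@0, authorship ..
After op 3 (move_right): buffer="go" (len 2), cursors c1@1 c2@1 c3@1, authorship ..
After op 4 (move_right): buffer="go" (len 2), cursors c1@2 c2@2 c3@2, authorship ..
After op 5 (add_cursor(0)): buffer="go" (len 2), cursors c4@0 c1@2 c2@2 c3@2, authorship ..
After op 6 (delete): buffer="" (len 0), cursors c1@0 c2@0 c3@0 c4@0, authorship 

Answer: 0 0 0 0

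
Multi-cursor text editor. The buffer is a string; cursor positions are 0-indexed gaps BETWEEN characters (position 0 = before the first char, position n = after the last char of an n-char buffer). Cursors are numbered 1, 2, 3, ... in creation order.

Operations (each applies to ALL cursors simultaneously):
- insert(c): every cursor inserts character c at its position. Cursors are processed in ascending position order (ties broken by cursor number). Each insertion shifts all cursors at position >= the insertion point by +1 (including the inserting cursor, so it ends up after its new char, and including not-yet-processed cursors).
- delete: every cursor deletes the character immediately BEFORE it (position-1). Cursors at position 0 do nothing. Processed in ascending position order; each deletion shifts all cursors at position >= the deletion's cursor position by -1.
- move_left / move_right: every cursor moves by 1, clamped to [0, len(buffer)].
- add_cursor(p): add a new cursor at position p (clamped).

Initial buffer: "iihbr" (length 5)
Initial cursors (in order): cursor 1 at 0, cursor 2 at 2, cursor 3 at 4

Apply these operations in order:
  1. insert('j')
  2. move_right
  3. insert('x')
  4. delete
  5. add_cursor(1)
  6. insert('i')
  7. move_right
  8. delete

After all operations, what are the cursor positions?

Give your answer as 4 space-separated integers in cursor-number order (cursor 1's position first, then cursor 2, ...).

Answer: 3 6 8 2

Derivation:
After op 1 (insert('j')): buffer="jiijhbjr" (len 8), cursors c1@1 c2@4 c3@7, authorship 1..2..3.
After op 2 (move_right): buffer="jiijhbjr" (len 8), cursors c1@2 c2@5 c3@8, authorship 1..2..3.
After op 3 (insert('x')): buffer="jixijhxbjrx" (len 11), cursors c1@3 c2@7 c3@11, authorship 1.1.2.2.3.3
After op 4 (delete): buffer="jiijhbjr" (len 8), cursors c1@2 c2@5 c3@8, authorship 1..2..3.
After op 5 (add_cursor(1)): buffer="jiijhbjr" (len 8), cursors c4@1 c1@2 c2@5 c3@8, authorship 1..2..3.
After op 6 (insert('i')): buffer="jiiiijhibjri" (len 12), cursors c4@2 c1@4 c2@8 c3@12, authorship 14.1.2.2.3.3
After op 7 (move_right): buffer="jiiiijhibjri" (len 12), cursors c4@3 c1@5 c2@9 c3@12, authorship 14.1.2.2.3.3
After op 8 (delete): buffer="jiijhijr" (len 8), cursors c4@2 c1@3 c2@6 c3@8, authorship 1412.23.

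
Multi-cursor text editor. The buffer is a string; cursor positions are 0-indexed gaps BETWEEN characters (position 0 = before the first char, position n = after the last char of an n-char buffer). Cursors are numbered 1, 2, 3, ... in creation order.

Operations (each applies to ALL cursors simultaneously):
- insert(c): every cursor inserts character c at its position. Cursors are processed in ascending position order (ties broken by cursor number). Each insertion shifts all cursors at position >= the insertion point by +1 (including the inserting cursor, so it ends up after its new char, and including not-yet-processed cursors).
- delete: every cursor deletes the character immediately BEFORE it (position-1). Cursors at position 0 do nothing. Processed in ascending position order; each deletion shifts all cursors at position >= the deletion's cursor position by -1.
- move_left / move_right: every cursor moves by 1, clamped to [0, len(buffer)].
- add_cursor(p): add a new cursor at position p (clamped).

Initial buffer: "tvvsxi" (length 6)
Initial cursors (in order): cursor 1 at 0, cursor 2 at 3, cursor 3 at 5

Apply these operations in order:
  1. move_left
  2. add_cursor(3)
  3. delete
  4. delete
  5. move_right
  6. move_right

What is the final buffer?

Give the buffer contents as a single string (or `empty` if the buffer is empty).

After op 1 (move_left): buffer="tvvsxi" (len 6), cursors c1@0 c2@2 c3@4, authorship ......
After op 2 (add_cursor(3)): buffer="tvvsxi" (len 6), cursors c1@0 c2@2 c4@3 c3@4, authorship ......
After op 3 (delete): buffer="txi" (len 3), cursors c1@0 c2@1 c3@1 c4@1, authorship ...
After op 4 (delete): buffer="xi" (len 2), cursors c1@0 c2@0 c3@0 c4@0, authorship ..
After op 5 (move_right): buffer="xi" (len 2), cursors c1@1 c2@1 c3@1 c4@1, authorship ..
After op 6 (move_right): buffer="xi" (len 2), cursors c1@2 c2@2 c3@2 c4@2, authorship ..

Answer: xi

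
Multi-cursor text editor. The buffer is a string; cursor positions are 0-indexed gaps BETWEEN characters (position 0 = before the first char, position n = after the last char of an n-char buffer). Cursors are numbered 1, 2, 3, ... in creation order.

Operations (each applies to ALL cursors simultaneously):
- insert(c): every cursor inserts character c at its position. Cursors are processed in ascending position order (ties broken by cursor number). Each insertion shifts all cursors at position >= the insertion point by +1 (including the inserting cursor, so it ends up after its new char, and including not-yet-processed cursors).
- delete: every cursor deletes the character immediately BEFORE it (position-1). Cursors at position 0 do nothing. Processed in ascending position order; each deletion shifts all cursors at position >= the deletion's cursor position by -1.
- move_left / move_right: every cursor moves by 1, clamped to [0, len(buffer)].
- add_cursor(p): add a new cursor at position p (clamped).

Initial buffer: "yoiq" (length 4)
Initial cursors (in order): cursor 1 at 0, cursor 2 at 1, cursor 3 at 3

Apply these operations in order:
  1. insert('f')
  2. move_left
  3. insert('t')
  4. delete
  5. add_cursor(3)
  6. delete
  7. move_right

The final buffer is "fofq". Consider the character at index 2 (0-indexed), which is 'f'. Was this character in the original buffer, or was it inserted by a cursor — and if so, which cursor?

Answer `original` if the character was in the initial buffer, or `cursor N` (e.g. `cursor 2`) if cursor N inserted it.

After op 1 (insert('f')): buffer="fyfoifq" (len 7), cursors c1@1 c2@3 c3@6, authorship 1.2..3.
After op 2 (move_left): buffer="fyfoifq" (len 7), cursors c1@0 c2@2 c3@5, authorship 1.2..3.
After op 3 (insert('t')): buffer="tfytfoitfq" (len 10), cursors c1@1 c2@4 c3@8, authorship 11.22..33.
After op 4 (delete): buffer="fyfoifq" (len 7), cursors c1@0 c2@2 c3@5, authorship 1.2..3.
After op 5 (add_cursor(3)): buffer="fyfoifq" (len 7), cursors c1@0 c2@2 c4@3 c3@5, authorship 1.2..3.
After op 6 (delete): buffer="fofq" (len 4), cursors c1@0 c2@1 c4@1 c3@2, authorship 1.3.
After op 7 (move_right): buffer="fofq" (len 4), cursors c1@1 c2@2 c4@2 c3@3, authorship 1.3.
Authorship (.=original, N=cursor N): 1 . 3 .
Index 2: author = 3

Answer: cursor 3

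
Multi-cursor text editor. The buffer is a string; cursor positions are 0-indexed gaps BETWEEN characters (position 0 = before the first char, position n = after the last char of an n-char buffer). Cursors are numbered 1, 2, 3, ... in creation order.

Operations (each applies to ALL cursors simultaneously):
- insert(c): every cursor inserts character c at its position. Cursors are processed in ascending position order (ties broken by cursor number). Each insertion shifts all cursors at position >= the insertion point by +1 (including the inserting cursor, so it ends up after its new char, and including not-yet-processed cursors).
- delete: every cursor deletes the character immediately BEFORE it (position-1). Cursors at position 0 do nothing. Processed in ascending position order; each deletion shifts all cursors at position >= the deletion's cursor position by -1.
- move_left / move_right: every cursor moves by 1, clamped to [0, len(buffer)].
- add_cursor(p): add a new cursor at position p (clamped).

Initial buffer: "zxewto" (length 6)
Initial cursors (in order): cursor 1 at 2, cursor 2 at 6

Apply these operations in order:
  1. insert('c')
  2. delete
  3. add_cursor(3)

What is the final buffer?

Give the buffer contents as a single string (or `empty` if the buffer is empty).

Answer: zxewto

Derivation:
After op 1 (insert('c')): buffer="zxcewtoc" (len 8), cursors c1@3 c2@8, authorship ..1....2
After op 2 (delete): buffer="zxewto" (len 6), cursors c1@2 c2@6, authorship ......
After op 3 (add_cursor(3)): buffer="zxewto" (len 6), cursors c1@2 c3@3 c2@6, authorship ......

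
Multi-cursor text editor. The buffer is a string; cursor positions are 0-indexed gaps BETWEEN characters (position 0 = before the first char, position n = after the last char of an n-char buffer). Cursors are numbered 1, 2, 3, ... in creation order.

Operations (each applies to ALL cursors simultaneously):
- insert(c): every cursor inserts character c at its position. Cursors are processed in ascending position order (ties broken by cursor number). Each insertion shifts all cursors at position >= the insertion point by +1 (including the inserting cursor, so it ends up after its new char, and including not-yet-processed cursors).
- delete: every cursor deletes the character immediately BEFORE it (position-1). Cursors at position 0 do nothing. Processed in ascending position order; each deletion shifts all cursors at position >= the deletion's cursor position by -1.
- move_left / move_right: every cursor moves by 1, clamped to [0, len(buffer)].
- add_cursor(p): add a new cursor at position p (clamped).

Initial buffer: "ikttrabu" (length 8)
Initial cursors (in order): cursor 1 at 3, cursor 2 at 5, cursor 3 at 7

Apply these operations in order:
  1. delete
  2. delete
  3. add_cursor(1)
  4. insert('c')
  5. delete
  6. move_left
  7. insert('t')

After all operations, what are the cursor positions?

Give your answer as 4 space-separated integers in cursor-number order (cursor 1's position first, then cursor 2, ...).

After op 1 (delete): buffer="iktau" (len 5), cursors c1@2 c2@3 c3@4, authorship .....
After op 2 (delete): buffer="iu" (len 2), cursors c1@1 c2@1 c3@1, authorship ..
After op 3 (add_cursor(1)): buffer="iu" (len 2), cursors c1@1 c2@1 c3@1 c4@1, authorship ..
After op 4 (insert('c')): buffer="iccccu" (len 6), cursors c1@5 c2@5 c3@5 c4@5, authorship .1234.
After op 5 (delete): buffer="iu" (len 2), cursors c1@1 c2@1 c3@1 c4@1, authorship ..
After op 6 (move_left): buffer="iu" (len 2), cursors c1@0 c2@0 c3@0 c4@0, authorship ..
After op 7 (insert('t')): buffer="ttttiu" (len 6), cursors c1@4 c2@4 c3@4 c4@4, authorship 1234..

Answer: 4 4 4 4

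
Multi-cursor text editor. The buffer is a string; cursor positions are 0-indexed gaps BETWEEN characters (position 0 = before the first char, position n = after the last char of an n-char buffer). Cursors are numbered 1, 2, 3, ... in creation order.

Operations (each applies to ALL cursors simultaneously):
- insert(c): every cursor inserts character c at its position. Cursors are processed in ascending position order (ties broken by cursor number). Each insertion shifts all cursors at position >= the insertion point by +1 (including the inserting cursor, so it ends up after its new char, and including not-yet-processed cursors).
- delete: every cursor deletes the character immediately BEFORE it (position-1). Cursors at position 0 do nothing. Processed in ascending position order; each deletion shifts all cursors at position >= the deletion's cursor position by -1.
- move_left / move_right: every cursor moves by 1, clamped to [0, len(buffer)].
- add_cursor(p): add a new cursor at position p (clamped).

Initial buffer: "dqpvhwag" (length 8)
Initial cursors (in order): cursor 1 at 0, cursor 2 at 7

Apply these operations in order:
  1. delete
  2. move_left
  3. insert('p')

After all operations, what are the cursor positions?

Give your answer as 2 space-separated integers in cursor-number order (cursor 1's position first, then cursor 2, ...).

After op 1 (delete): buffer="dqpvhwg" (len 7), cursors c1@0 c2@6, authorship .......
After op 2 (move_left): buffer="dqpvhwg" (len 7), cursors c1@0 c2@5, authorship .......
After op 3 (insert('p')): buffer="pdqpvhpwg" (len 9), cursors c1@1 c2@7, authorship 1.....2..

Answer: 1 7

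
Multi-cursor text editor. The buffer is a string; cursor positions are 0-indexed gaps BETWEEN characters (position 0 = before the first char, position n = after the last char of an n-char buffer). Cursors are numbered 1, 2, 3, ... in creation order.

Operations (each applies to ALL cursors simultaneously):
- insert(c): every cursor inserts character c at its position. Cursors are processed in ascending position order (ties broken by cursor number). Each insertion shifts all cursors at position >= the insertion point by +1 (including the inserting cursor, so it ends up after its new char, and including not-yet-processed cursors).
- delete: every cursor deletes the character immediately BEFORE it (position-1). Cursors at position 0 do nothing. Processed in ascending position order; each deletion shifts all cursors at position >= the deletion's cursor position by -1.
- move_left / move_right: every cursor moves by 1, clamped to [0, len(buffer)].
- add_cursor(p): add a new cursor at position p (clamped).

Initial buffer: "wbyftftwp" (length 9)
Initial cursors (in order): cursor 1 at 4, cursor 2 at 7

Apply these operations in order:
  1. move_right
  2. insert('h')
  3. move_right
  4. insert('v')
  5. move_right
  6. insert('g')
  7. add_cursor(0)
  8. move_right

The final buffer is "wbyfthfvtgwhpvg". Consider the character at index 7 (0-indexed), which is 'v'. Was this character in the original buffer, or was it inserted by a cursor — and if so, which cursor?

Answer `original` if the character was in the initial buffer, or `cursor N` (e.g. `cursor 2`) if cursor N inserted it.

After op 1 (move_right): buffer="wbyftftwp" (len 9), cursors c1@5 c2@8, authorship .........
After op 2 (insert('h')): buffer="wbyfthftwhp" (len 11), cursors c1@6 c2@10, authorship .....1...2.
After op 3 (move_right): buffer="wbyfthftwhp" (len 11), cursors c1@7 c2@11, authorship .....1...2.
After op 4 (insert('v')): buffer="wbyfthfvtwhpv" (len 13), cursors c1@8 c2@13, authorship .....1.1..2.2
After op 5 (move_right): buffer="wbyfthfvtwhpv" (len 13), cursors c1@9 c2@13, authorship .....1.1..2.2
After op 6 (insert('g')): buffer="wbyfthfvtgwhpvg" (len 15), cursors c1@10 c2@15, authorship .....1.1.1.2.22
After op 7 (add_cursor(0)): buffer="wbyfthfvtgwhpvg" (len 15), cursors c3@0 c1@10 c2@15, authorship .....1.1.1.2.22
After op 8 (move_right): buffer="wbyfthfvtgwhpvg" (len 15), cursors c3@1 c1@11 c2@15, authorship .....1.1.1.2.22
Authorship (.=original, N=cursor N): . . . . . 1 . 1 . 1 . 2 . 2 2
Index 7: author = 1

Answer: cursor 1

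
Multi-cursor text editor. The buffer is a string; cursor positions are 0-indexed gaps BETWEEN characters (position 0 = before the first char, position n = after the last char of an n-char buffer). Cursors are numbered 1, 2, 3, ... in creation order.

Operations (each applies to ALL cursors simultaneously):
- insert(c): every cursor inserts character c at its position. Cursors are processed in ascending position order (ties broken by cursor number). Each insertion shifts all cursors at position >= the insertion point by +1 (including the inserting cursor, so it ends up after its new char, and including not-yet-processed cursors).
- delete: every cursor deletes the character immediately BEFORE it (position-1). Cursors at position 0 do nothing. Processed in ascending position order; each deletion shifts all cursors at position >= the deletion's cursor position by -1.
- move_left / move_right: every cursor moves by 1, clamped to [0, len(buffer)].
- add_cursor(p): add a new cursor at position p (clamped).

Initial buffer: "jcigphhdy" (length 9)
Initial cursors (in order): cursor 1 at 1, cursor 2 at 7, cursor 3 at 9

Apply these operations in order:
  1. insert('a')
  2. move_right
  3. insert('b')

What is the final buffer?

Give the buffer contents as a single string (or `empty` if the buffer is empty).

Answer: jacbigphhadbyab

Derivation:
After op 1 (insert('a')): buffer="jacigphhadya" (len 12), cursors c1@2 c2@9 c3@12, authorship .1......2..3
After op 2 (move_right): buffer="jacigphhadya" (len 12), cursors c1@3 c2@10 c3@12, authorship .1......2..3
After op 3 (insert('b')): buffer="jacbigphhadbyab" (len 15), cursors c1@4 c2@12 c3@15, authorship .1.1.....2.2.33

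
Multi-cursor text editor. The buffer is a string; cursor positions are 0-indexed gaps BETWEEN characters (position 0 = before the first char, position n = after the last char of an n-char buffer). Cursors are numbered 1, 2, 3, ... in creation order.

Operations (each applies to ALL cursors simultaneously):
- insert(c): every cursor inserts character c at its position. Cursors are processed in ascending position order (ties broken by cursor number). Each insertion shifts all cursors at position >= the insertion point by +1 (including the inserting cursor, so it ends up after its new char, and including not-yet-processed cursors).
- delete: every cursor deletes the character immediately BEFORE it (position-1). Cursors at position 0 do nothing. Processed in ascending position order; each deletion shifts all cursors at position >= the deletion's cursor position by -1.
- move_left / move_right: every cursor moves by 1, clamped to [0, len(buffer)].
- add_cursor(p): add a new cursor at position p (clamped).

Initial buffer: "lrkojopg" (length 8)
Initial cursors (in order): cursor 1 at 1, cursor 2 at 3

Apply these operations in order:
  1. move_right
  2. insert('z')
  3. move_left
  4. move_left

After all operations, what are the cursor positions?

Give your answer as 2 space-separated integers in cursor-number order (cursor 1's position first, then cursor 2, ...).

After op 1 (move_right): buffer="lrkojopg" (len 8), cursors c1@2 c2@4, authorship ........
After op 2 (insert('z')): buffer="lrzkozjopg" (len 10), cursors c1@3 c2@6, authorship ..1..2....
After op 3 (move_left): buffer="lrzkozjopg" (len 10), cursors c1@2 c2@5, authorship ..1..2....
After op 4 (move_left): buffer="lrzkozjopg" (len 10), cursors c1@1 c2@4, authorship ..1..2....

Answer: 1 4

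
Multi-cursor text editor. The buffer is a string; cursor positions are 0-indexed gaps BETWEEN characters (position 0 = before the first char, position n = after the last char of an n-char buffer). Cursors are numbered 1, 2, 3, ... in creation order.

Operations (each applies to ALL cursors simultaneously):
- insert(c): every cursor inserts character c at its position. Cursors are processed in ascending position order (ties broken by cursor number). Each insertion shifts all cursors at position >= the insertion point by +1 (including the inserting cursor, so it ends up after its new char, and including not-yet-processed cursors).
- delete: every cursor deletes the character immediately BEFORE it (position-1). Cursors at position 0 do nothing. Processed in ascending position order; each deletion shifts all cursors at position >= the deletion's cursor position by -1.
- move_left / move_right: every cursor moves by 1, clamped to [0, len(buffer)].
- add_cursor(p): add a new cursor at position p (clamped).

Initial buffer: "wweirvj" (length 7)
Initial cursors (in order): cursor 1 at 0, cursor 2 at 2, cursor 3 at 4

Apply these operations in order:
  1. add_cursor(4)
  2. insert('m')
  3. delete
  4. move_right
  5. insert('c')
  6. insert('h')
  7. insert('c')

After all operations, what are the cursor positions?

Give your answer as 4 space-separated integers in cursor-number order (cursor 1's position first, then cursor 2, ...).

After op 1 (add_cursor(4)): buffer="wweirvj" (len 7), cursors c1@0 c2@2 c3@4 c4@4, authorship .......
After op 2 (insert('m')): buffer="mwwmeimmrvj" (len 11), cursors c1@1 c2@4 c3@8 c4@8, authorship 1..2..34...
After op 3 (delete): buffer="wweirvj" (len 7), cursors c1@0 c2@2 c3@4 c4@4, authorship .......
After op 4 (move_right): buffer="wweirvj" (len 7), cursors c1@1 c2@3 c3@5 c4@5, authorship .......
After op 5 (insert('c')): buffer="wcwecirccvj" (len 11), cursors c1@2 c2@5 c3@9 c4@9, authorship .1..2..34..
After op 6 (insert('h')): buffer="wchwechircchhvj" (len 15), cursors c1@3 c2@7 c3@13 c4@13, authorship .11..22..3434..
After op 7 (insert('c')): buffer="wchcwechcircchhccvj" (len 19), cursors c1@4 c2@9 c3@17 c4@17, authorship .111..222..343434..

Answer: 4 9 17 17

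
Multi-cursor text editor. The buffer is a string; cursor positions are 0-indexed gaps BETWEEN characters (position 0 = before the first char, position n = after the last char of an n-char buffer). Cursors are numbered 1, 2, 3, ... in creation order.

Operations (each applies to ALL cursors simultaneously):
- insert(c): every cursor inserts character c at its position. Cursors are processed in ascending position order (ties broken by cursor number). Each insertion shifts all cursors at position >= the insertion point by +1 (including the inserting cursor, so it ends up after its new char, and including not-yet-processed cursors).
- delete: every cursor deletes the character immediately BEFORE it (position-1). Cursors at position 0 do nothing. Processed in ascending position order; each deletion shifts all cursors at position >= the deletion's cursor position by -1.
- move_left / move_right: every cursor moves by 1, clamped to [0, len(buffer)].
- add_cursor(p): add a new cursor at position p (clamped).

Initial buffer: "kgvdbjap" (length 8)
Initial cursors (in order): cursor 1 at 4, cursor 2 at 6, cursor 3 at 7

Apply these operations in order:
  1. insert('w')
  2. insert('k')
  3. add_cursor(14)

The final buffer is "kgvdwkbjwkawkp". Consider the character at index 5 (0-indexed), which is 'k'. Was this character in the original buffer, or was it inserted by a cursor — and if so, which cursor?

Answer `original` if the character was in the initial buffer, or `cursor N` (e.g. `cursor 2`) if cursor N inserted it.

After op 1 (insert('w')): buffer="kgvdwbjwawp" (len 11), cursors c1@5 c2@8 c3@10, authorship ....1..2.3.
After op 2 (insert('k')): buffer="kgvdwkbjwkawkp" (len 14), cursors c1@6 c2@10 c3@13, authorship ....11..22.33.
After op 3 (add_cursor(14)): buffer="kgvdwkbjwkawkp" (len 14), cursors c1@6 c2@10 c3@13 c4@14, authorship ....11..22.33.
Authorship (.=original, N=cursor N): . . . . 1 1 . . 2 2 . 3 3 .
Index 5: author = 1

Answer: cursor 1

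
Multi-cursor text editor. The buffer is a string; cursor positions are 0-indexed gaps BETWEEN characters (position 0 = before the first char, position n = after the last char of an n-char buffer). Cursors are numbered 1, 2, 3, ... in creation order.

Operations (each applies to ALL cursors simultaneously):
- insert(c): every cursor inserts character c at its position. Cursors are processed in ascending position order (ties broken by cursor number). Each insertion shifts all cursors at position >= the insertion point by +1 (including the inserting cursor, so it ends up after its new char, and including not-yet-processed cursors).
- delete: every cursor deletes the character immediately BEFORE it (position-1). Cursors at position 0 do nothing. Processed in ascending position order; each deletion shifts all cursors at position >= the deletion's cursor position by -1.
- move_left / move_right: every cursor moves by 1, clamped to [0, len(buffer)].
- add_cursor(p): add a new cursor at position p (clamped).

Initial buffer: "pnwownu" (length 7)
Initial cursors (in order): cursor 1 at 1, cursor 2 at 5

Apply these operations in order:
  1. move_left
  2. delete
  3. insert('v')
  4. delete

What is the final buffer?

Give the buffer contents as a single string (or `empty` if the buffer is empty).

Answer: pnwwnu

Derivation:
After op 1 (move_left): buffer="pnwownu" (len 7), cursors c1@0 c2@4, authorship .......
After op 2 (delete): buffer="pnwwnu" (len 6), cursors c1@0 c2@3, authorship ......
After op 3 (insert('v')): buffer="vpnwvwnu" (len 8), cursors c1@1 c2@5, authorship 1...2...
After op 4 (delete): buffer="pnwwnu" (len 6), cursors c1@0 c2@3, authorship ......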